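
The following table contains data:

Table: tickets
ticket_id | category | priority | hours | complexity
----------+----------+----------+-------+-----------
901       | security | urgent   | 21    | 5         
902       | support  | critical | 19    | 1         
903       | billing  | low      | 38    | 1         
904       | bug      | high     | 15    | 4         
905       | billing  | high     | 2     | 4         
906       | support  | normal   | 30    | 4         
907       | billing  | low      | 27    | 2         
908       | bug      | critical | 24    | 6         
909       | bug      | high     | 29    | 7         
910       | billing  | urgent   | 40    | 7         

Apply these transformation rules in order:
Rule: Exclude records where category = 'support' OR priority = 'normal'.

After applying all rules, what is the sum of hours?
196

Step 1: Find records where category = 'support' OR priority = 'normal'
Step 2: 2 records match, summing to 49
Step 3: Original sum: 245
Step 4: Remaining sum = 245 - 49 = 196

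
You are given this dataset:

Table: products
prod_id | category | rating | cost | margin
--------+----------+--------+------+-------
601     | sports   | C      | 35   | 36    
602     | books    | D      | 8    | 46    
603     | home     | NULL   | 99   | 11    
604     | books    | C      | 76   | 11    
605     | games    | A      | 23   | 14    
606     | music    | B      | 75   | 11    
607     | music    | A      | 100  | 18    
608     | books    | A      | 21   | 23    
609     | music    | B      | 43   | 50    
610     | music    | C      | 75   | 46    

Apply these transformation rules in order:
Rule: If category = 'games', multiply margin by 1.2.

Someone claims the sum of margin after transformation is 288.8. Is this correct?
No, the correct result is 268.8.

Step 1: Calculate the correct sum after transformation
Step 2: Apply multiplier 1.2 to records where category = 'games'
Step 3: Correct result = 268.8
Step 4: Claimed result = 288.8
Step 5: 268.8 ≠ 288.8
Conclusion: The claimed result is incorrect. The correct answer is 268.8.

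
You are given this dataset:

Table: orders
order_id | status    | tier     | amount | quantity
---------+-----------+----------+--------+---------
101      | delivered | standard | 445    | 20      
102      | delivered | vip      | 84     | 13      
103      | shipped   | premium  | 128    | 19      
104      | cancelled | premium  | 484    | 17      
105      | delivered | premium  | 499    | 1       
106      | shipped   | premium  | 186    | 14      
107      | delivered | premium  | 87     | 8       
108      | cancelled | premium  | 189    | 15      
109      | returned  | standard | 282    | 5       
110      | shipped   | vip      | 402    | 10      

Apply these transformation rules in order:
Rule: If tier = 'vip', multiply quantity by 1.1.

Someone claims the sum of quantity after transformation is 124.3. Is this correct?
Yes, the result is correct.

Step 1: Calculate the correct sum after transformation
Step 2: Apply multiplier 1.1 to records where tier = 'vip'
Step 3: Correct result = 124.3
Step 4: Claimed result = 124.3
Step 5: 124.3 = 124.3 ✓
Conclusion: The claimed result is correct.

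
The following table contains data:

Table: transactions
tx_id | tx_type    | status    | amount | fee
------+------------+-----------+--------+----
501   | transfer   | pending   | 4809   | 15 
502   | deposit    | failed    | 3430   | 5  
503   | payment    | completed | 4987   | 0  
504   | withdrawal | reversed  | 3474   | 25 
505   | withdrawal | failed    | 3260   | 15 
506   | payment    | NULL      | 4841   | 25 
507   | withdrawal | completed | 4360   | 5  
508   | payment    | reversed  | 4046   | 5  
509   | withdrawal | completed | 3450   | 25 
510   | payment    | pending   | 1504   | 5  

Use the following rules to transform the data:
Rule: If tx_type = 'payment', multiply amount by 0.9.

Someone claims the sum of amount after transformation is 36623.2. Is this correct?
Yes, the result is correct.

Step 1: Calculate the correct sum after transformation
Step 2: Apply multiplier 0.9 to records where tx_type = 'payment'
Step 3: Correct result = 36623.2
Step 4: Claimed result = 36623.2
Step 5: 36623.2 = 36623.2 ✓
Conclusion: The claimed result is correct.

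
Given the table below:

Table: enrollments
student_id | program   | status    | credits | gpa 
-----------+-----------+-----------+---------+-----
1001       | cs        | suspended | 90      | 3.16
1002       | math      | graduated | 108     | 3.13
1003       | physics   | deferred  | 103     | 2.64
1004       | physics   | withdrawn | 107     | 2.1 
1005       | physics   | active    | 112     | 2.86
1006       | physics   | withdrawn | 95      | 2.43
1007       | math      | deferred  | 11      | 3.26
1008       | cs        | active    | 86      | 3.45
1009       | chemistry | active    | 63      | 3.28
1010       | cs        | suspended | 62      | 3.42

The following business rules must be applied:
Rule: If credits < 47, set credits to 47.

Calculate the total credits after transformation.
873

Step 1: 1 records have credits < 47
Step 2: These records originally summed to 11
Step 3: After setting to minimum: 1 × 47 = 47
Step 4: Unaffected records sum: 826
Step 5: Final sum = 47 + 826 = 873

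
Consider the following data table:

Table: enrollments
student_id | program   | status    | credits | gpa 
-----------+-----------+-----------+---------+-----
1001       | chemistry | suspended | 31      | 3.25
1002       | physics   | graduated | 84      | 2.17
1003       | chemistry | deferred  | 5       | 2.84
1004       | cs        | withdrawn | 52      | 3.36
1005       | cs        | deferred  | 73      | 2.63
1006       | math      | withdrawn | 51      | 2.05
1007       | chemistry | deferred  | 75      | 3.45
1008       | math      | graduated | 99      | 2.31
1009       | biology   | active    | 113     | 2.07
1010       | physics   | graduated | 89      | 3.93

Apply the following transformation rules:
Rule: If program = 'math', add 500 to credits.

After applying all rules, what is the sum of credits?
1672

Step 1: Count records where program = 'math': 2
Step 2: Total bonus added: 2 × 500 = 1000
Step 3: Original sum of credits: 672
Step 4: Final sum = 672 + 1000 = 1672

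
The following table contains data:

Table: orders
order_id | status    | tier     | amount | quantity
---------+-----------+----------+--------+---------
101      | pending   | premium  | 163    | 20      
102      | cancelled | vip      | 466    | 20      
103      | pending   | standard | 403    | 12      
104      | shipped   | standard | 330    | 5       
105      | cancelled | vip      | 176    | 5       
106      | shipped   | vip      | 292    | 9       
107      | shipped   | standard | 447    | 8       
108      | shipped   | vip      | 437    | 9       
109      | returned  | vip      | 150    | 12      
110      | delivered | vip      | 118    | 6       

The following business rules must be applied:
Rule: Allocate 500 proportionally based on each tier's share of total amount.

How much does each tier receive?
premium: 27.33, standard: 197.85, vip: 274.82

Step 1: Calculate total amount = 2982
Step 2: Calculate each tier's proportion:
  premium: 163/2982 = 5.47% → 27.33
  standard: 1180/2982 = 39.57% → 197.85
  vip: 1639/2982 = 54.96% → 274.82
Step 3: Verify: sum of allocations ≈ 500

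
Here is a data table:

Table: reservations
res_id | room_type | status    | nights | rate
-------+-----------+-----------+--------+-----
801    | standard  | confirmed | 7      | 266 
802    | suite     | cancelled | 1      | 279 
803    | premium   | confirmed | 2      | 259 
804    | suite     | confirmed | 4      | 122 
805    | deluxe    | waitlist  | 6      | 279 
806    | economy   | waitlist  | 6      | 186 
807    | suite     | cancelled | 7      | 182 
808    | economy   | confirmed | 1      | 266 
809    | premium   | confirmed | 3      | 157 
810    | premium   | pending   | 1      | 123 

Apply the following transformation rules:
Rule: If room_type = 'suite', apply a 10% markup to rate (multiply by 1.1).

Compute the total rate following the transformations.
2177.3

Step 1: Records with room_type = 'suite' have total rate = 583
Step 2: Apply multiplier: 583 × 1.1 = 641.3
Step 3: Other records total: 1536
Step 4: Final sum = 641.3 + 1536 = 2177.3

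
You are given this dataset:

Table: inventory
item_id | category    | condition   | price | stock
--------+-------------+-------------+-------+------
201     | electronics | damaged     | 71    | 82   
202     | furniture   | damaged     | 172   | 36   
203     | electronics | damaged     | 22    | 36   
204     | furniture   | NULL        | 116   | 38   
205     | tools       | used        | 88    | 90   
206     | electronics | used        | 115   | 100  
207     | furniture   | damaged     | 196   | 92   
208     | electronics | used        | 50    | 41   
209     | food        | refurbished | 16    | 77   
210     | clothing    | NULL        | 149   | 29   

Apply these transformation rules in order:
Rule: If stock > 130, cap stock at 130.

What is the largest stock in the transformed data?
100

Step 1: Original maximum stock = 100
Step 2: Check cap of 130 against maximum
Step 3: No records exceed the cap (max 100 <= cap 130), so no capping applies
Step 4: Maximum after transformation = 100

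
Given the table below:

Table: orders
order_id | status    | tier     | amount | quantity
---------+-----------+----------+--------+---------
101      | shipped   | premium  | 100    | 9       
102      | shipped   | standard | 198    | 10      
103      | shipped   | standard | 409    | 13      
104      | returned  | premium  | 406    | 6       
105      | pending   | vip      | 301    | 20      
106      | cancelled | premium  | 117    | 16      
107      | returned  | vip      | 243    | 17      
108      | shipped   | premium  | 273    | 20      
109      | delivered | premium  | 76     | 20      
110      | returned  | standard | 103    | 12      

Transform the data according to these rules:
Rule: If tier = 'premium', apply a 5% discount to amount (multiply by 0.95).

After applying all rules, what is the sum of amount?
2177.4

Step 1: Records with tier = 'premium' have total amount = 972
Step 2: Apply multiplier: 972 × 0.95 = 923.4
Step 3: Other records total: 1254
Step 4: Final sum = 923.4 + 1254 = 2177.4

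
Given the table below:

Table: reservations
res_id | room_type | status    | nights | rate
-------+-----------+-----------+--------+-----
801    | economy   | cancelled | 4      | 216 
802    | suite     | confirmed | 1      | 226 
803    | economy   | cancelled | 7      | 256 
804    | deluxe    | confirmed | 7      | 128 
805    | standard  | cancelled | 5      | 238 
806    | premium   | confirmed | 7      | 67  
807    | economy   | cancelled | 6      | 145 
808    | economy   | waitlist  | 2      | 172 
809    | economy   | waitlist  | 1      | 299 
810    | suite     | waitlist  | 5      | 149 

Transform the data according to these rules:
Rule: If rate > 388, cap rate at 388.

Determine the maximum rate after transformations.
299

Step 1: Original maximum rate = 299
Step 2: Check cap of 388 against maximum
Step 3: No records exceed the cap (max 299 <= cap 388), so no capping applies
Step 4: Maximum after transformation = 299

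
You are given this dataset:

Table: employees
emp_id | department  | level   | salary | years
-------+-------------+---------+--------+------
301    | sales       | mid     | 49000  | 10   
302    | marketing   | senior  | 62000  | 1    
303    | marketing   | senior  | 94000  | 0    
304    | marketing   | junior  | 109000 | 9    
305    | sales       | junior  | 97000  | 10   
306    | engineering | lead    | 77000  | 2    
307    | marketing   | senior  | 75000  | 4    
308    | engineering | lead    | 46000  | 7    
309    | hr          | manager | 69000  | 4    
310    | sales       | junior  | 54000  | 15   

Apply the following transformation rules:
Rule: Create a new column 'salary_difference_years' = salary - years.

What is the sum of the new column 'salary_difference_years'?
731938

Step 1: For each record, compute salary - years
Example calculations:
  49000 - 10 = 48990
  62000 - 1 = 61999
  94000 - 0 = 94000
  ...
Step 2: Sum all derived values
Step 3: Total = 731938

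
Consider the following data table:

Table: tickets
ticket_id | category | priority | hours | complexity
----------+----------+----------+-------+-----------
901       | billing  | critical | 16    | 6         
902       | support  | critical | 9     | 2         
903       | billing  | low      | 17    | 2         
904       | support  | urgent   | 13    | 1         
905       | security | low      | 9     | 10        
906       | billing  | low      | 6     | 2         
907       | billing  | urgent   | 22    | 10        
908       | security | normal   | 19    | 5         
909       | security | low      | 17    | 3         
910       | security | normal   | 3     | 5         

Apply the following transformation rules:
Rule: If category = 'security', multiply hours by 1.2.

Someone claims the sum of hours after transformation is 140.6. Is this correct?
Yes, the result is correct.

Step 1: Calculate the correct sum after transformation
Step 2: Apply multiplier 1.2 to records where category = 'security'
Step 3: Correct result = 140.6
Step 4: Claimed result = 140.6
Step 5: 140.6 = 140.6 ✓
Conclusion: The claimed result is correct.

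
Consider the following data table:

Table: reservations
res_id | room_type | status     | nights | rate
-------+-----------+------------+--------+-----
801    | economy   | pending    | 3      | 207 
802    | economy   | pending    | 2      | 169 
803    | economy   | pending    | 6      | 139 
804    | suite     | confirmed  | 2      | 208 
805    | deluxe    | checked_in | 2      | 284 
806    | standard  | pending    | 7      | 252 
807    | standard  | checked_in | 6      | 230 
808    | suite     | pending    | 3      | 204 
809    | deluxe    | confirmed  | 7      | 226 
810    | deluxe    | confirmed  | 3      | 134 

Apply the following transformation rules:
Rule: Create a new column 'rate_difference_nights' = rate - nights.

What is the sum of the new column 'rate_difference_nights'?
2012

Step 1: For each record, compute rate - nights
Example calculations:
  207 - 3 = 204
  169 - 2 = 167
  139 - 6 = 133
  ...
Step 2: Sum all derived values
Step 3: Total = 2012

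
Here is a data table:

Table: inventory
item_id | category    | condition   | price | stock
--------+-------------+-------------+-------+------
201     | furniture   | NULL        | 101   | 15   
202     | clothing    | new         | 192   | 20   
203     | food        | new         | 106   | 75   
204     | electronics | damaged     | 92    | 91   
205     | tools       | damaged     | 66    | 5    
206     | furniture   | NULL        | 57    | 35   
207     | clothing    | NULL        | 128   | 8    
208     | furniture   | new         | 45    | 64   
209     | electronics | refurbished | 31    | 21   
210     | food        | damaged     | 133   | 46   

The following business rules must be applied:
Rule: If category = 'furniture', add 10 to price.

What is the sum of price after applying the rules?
981

Step 1: Count records where category = 'furniture': 3
Step 2: Total bonus added: 3 × 10 = 30
Step 3: Original sum of price: 951
Step 4: Final sum = 951 + 30 = 981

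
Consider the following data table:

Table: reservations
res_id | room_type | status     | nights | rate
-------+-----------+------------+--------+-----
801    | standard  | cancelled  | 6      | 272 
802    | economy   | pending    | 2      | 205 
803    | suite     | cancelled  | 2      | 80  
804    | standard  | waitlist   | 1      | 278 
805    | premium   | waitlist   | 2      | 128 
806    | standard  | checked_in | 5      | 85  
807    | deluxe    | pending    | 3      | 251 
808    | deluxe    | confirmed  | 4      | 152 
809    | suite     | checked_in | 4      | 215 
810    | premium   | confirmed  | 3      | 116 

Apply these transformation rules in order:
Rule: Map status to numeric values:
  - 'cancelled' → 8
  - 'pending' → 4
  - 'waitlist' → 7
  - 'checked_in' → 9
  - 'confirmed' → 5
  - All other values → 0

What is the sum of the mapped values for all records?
66

Step 1: Apply mapping to each record
Step 2: Count by status:
  'cancelled': 2 records × 8 = 16
  'pending': 2 records × 4 = 8
  'waitlist': 2 records × 7 = 14
  'checked_in': 2 records × 9 = 18
  'confirmed': 2 records × 5 = 10
Step 3: Sum all mapped values = 66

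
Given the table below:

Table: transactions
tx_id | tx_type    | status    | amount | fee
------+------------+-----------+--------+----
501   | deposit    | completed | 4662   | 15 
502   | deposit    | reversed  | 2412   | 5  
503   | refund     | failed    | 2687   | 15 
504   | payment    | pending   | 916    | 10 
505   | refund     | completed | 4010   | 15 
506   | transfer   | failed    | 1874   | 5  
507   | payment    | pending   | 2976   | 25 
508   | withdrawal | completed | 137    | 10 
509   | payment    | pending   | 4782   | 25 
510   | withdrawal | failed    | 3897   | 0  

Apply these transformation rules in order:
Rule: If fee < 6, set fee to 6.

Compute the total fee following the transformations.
133

Step 1: 3 records have fee < 6
Step 2: These records originally summed to 10
Step 3: After setting to minimum: 3 × 6 = 18
Step 4: Unaffected records sum: 115
Step 5: Final sum = 18 + 115 = 133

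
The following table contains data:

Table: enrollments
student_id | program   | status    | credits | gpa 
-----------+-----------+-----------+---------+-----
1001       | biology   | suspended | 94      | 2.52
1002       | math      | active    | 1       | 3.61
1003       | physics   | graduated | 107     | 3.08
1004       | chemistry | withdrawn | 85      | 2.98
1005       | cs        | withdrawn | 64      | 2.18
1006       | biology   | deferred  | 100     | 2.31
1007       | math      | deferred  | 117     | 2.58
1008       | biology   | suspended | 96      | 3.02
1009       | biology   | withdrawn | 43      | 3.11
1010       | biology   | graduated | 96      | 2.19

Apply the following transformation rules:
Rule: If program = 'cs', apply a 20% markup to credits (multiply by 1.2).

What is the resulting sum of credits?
815.8

Step 1: Records with program = 'cs' have total credits = 64
Step 2: Apply multiplier: 64 × 1.2 = 76.8
Step 3: Other records total: 739
Step 4: Final sum = 76.8 + 739 = 815.8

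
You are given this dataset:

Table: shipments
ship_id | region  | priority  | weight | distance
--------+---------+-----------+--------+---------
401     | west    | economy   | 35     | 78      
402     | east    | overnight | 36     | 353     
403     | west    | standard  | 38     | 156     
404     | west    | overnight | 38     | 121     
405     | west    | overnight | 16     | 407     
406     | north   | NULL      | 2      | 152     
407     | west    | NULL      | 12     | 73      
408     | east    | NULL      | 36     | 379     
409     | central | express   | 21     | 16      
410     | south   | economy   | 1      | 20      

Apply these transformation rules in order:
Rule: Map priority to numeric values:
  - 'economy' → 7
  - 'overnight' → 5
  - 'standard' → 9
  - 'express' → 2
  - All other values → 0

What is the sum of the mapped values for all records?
40

Step 1: Apply mapping to each record
Step 2: Count by status:
  'economy': 2 records × 7 = 14
  'overnight': 3 records × 5 = 15
  'standard': 1 records × 9 = 9
  'express': 1 records × 2 = 2
Step 3: Sum all mapped values = 40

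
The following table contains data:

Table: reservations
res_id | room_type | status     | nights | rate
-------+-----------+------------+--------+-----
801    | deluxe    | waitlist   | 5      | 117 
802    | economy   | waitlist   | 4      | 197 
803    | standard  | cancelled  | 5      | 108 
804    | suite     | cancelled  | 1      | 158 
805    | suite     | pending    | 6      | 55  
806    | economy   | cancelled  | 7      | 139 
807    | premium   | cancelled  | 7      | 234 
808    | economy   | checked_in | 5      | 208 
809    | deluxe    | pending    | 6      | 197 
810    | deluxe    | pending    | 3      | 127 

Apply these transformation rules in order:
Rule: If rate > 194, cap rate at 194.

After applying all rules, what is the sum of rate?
1480

Step 1: 4 records have rate > 194
Step 2: These records originally summed to 836
Step 3: After capping: 4 × 194 = 776
Step 4: Unaffected records sum: 704
Step 5: Final sum = 776 + 704 = 1480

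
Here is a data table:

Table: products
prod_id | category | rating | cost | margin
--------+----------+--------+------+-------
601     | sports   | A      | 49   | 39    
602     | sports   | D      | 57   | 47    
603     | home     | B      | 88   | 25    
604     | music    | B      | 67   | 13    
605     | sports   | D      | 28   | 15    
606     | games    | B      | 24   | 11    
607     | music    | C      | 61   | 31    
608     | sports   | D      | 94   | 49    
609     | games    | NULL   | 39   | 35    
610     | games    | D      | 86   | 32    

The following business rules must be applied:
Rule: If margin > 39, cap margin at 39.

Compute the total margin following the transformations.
279

Step 1: 2 records have margin > 39
Step 2: These records originally summed to 96
Step 3: After capping: 2 × 39 = 78
Step 4: Unaffected records sum: 201
Step 5: Final sum = 78 + 201 = 279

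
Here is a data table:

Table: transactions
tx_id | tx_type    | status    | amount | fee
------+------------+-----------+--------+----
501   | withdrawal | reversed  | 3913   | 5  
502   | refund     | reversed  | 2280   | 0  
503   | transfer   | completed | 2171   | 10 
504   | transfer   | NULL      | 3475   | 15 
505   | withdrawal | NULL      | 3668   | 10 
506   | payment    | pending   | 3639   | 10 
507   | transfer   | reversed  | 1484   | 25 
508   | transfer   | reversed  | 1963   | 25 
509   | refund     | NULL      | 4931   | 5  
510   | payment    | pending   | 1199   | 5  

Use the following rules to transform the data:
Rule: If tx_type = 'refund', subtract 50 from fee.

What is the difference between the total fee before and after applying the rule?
100

Step 1: Original sum of fee = 110
Step 2: 2 records have tx_type = 'refund'
Step 3: Each affected record changes by -50
Step 4: Total change = 2 × -50 = -100
Step 5: New sum = 110 + -100 = 10
Step 6: Difference = |10 - 110| = 100
        (Sum decreased by 100)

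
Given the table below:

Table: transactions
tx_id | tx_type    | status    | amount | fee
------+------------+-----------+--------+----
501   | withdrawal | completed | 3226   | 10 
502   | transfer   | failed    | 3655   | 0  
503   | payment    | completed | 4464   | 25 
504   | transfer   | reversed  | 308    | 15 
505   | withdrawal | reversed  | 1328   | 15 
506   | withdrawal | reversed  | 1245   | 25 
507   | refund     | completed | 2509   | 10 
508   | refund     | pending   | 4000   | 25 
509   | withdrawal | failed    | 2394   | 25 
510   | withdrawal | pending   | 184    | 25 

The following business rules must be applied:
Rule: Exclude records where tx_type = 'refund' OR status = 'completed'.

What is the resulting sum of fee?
105

Step 1: Find records where tx_type = 'refund' OR status = 'completed'
Step 2: 4 records match, summing to 70
Step 3: Original sum: 175
Step 4: Remaining sum = 175 - 70 = 105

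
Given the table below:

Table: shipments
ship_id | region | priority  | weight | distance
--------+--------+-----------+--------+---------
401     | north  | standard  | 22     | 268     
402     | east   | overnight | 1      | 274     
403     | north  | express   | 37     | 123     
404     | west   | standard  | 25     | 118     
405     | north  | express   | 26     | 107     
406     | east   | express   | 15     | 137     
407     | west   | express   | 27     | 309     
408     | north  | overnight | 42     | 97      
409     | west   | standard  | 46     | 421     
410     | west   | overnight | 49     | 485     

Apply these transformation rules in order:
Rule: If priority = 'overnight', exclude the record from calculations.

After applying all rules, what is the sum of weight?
198

Step 1: Identify records where priority = 'overnight'
Step 2: The excluded records sum to 92
Step 3: Original total weight = 290
Step 4: Remaining total = 290 - 92 = 198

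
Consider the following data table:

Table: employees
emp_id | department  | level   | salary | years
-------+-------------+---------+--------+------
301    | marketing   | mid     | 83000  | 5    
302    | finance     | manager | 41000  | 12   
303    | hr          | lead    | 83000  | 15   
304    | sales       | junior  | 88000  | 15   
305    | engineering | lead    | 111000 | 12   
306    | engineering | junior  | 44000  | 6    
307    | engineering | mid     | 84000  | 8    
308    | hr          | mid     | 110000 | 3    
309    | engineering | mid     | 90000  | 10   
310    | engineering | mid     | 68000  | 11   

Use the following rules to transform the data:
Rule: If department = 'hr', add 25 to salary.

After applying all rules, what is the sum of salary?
802050

Step 1: Count records where department = 'hr': 2
Step 2: Total bonus added: 2 × 25 = 50
Step 3: Original sum of salary: 802000
Step 4: Final sum = 802000 + 50 = 802050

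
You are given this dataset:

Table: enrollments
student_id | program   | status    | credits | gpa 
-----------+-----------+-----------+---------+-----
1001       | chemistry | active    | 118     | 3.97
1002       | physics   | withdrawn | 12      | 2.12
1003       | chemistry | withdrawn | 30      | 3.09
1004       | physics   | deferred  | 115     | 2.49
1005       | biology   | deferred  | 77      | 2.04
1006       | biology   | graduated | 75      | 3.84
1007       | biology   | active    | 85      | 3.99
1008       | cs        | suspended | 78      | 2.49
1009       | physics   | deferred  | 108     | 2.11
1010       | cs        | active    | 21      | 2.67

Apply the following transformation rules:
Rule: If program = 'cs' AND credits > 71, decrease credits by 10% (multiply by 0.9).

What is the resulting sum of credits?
711.2

Step 1: Find records where program = 'cs' AND credits > 71
Step 2: 1 records match, summing to 78
Step 3: After multiplier: 78 × 0.9 = 70.2
Step 4: Unaffected records sum: 641
Step 5: Final sum = 70.2 + 641 = 711.2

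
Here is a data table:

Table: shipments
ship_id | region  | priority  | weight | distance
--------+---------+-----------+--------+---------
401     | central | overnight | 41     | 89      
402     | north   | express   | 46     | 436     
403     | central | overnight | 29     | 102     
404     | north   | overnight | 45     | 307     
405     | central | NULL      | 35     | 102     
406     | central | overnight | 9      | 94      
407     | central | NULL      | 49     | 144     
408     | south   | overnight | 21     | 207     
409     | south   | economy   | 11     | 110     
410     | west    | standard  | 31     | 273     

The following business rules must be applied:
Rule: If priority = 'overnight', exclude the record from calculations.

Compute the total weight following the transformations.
172

Step 1: Identify records where priority = 'overnight'
Step 2: The excluded records sum to 145
Step 3: Original total weight = 317
Step 4: Remaining total = 317 - 145 = 172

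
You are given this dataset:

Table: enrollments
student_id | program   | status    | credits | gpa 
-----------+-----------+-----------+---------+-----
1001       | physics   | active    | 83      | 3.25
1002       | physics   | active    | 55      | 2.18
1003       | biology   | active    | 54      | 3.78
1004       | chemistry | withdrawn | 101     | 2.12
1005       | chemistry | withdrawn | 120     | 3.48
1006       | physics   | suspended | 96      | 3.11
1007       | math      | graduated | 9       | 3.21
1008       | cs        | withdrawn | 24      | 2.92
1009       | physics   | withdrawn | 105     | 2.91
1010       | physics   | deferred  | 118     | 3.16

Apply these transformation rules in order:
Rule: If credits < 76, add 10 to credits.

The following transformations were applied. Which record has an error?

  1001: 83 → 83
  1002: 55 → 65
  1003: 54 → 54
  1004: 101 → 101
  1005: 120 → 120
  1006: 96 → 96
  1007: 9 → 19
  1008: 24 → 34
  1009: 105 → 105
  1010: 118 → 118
Record 1003 has an error. The correct transformed value should be 64, not 54.

Step 1: Check each record against the rule
Step 2: Record 1003 has credits = 54
Step 3: Since 54 < 76, the bonus should have been applied
Step 4: Correct value = 64, but claimed value = 54
Conclusion: Record 1003 has the error.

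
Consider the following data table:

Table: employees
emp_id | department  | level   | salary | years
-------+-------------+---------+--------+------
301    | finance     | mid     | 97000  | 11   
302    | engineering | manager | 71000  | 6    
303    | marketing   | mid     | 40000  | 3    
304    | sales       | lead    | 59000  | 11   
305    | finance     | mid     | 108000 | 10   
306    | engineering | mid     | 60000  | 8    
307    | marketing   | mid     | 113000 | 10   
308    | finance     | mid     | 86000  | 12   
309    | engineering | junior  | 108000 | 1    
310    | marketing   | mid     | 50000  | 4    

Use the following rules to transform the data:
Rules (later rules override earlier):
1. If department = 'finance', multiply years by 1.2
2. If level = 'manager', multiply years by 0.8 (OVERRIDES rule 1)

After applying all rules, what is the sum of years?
81.4

Step 1: Rule 2 takes priority for records with level = 'manager'
  - 1 records: 6 × 0.8 = 4.8
Step 2: Rule 1 applies to remaining records with department = 'finance'
  - 3 records: 33 × 1.2 = 39.6
Step 3: Other records unchanged: 37
Step 4: Final sum = 4.8 + 39.6 + 37 = 81.4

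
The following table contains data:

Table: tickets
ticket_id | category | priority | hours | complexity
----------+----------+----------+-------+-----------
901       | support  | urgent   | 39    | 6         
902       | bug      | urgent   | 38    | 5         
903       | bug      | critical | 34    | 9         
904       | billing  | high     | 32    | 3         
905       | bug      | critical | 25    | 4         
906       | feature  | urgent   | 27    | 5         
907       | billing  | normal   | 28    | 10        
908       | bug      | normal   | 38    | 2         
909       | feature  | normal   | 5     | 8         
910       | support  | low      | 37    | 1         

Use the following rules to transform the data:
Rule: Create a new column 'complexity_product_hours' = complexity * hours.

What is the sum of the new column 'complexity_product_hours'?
1494

Step 1: For each record, compute complexity * hours
Example calculations:
  6 * 39 = 234
  5 * 38 = 190
  9 * 34 = 306
  ...
Step 2: Sum all derived values
Step 3: Total = 1494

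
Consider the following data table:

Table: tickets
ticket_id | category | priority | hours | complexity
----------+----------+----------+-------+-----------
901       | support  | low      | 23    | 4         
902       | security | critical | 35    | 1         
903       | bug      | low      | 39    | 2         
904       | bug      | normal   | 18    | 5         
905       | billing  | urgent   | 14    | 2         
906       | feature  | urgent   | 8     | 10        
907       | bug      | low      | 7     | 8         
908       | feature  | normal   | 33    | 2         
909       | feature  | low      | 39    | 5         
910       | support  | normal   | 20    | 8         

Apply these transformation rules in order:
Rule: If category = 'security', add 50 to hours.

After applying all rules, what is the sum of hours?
286

Step 1: Count records where category = 'security': 1
Step 2: Total bonus added: 1 × 50 = 50
Step 3: Original sum of hours: 236
Step 4: Final sum = 236 + 50 = 286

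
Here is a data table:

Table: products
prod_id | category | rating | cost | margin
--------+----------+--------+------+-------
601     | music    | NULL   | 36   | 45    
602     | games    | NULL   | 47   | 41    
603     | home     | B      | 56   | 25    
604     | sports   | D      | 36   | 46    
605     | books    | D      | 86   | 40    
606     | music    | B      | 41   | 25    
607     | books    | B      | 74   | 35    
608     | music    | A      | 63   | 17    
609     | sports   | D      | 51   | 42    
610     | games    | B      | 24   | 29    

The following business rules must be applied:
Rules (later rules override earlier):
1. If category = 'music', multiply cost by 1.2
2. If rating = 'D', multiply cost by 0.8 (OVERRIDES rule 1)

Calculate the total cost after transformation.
507.4

Step 1: Rule 2 takes priority for records with rating = 'D'
  - 3 records: 173 × 0.8 = 138.4
Step 2: Rule 1 applies to remaining records with category = 'music'
  - 3 records: 140 × 1.2 = 168.0
Step 3: Other records unchanged: 201
Step 4: Final sum = 138.4 + 168.0 + 201 = 507.4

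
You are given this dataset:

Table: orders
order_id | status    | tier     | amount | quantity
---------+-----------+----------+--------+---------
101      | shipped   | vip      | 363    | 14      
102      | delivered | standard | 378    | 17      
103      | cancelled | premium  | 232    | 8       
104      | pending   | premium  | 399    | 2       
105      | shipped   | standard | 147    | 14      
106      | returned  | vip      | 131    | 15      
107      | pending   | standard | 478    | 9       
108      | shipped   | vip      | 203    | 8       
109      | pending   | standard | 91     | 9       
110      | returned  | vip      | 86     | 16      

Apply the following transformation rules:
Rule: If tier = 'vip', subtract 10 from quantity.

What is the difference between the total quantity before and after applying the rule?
40

Step 1: Original sum of quantity = 112
Step 2: 4 records have tier = 'vip'
Step 3: Each affected record changes by -10
Step 4: Total change = 4 × -10 = -40
Step 5: New sum = 112 + -40 = 72
Step 6: Difference = |72 - 112| = 40
        (Sum decreased by 40)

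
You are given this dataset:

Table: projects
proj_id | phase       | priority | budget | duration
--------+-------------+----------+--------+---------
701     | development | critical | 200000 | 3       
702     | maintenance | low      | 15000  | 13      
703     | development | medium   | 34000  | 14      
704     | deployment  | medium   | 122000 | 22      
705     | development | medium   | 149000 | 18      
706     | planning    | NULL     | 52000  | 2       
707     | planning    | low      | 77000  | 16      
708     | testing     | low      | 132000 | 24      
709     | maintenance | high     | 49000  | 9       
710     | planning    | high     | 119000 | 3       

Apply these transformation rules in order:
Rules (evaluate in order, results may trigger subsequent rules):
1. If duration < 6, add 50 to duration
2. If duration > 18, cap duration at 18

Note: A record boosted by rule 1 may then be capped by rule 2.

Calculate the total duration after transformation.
160

Step 1: Apply rule 1 to records with duration < 6
  - 3 records get bonus of 50
  - Of these, 3 records then exceed 18 and get capped
Step 2: Apply rule 2 to records with duration > 18
  - 2 records (original) are capped
Step 3: Calculate final sum = 160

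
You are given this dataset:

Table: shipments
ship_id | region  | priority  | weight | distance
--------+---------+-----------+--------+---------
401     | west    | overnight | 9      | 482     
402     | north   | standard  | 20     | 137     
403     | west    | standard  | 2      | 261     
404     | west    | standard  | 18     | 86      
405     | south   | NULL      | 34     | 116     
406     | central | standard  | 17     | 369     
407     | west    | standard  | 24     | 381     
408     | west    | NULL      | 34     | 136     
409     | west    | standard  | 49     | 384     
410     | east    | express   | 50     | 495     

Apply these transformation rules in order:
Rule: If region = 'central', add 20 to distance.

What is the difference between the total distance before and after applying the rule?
20

Step 1: Original sum of distance = 2847
Step 2: 1 records have region = 'central'
Step 3: Each affected record changes by 20
Step 4: Total change = 1 × 20 = 20
Step 5: New sum = 2847 + 20 = 2867
Step 6: Difference = |2867 - 2847| = 20
        (Sum increased by 20)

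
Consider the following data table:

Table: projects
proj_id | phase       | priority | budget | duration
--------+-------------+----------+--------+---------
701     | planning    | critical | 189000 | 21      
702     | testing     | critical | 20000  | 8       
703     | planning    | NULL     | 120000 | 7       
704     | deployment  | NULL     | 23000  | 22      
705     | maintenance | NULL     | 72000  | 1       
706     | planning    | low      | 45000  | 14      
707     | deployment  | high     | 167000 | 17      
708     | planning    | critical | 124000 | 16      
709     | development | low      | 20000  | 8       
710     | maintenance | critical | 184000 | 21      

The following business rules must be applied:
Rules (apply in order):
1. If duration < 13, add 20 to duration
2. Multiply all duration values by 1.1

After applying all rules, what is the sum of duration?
236.5

Step 1: Apply Rule 1 - Add 20 to records with duration < 13
  - 4 records affected: 24 + (4 × 20) = 104
  - Unaffected records: 111
  - Sum after Rule 1: 215
Step 2: Apply Rule 2 - Multiply all by 1.1
  - 215 × 1.1 = 236.5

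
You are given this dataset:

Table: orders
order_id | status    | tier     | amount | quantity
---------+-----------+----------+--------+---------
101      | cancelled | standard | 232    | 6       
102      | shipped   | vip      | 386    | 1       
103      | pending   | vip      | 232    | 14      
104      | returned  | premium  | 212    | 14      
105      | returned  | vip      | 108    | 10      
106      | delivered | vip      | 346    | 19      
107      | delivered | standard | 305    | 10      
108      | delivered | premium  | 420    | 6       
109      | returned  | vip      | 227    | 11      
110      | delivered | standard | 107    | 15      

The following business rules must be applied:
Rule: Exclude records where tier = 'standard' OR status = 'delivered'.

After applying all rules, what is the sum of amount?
1165

Step 1: Find records where tier = 'standard' OR status = 'delivered'
Step 2: 5 records match, summing to 1410
Step 3: Original sum: 2575
Step 4: Remaining sum = 2575 - 1410 = 1165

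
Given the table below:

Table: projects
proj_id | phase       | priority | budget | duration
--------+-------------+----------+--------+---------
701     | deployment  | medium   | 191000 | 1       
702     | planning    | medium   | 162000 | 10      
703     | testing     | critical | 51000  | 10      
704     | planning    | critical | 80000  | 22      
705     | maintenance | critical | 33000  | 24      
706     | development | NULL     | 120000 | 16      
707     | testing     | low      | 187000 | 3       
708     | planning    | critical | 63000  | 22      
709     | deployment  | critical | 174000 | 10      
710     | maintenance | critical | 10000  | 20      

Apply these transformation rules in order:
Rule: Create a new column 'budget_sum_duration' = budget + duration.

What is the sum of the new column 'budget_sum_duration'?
1071138

Step 1: For each record, compute budget + duration
Example calculations:
  191000 + 1 = 191001
  162000 + 10 = 162010
  51000 + 10 = 51010
  ...
Step 2: Sum all derived values
Step 3: Total = 1071138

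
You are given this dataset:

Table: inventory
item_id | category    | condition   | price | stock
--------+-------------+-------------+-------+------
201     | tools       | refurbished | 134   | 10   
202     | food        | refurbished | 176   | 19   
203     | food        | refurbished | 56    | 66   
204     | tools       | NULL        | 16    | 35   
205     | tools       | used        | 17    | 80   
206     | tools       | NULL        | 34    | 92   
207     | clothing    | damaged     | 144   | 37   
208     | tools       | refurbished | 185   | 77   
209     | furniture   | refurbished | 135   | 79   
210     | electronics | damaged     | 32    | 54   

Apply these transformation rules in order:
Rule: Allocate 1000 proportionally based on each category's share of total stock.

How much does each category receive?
clothing: 67.4, electronics: 98.36, food: 154.83, furniture: 143.9, tools: 535.52

Step 1: Calculate total stock = 549
Step 2: Calculate each category's proportion:
  clothing: 37/549 = 6.74% → 67.4
  electronics: 54/549 = 9.84% → 98.36
  food: 85/549 = 15.48% → 154.83
  furniture: 79/549 = 14.39% → 143.9
  tools: 294/549 = 53.55% → 535.52
Step 3: Verify: sum of allocations ≈ 1000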